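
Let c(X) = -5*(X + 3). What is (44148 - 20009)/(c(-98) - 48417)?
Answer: -24139/47942 ≈ -0.50350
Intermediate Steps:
c(X) = -15 - 5*X (c(X) = -5*(3 + X) = -15 - 5*X)
(44148 - 20009)/(c(-98) - 48417) = (44148 - 20009)/((-15 - 5*(-98)) - 48417) = 24139/((-15 + 490) - 48417) = 24139/(475 - 48417) = 24139/(-47942) = 24139*(-1/47942) = -24139/47942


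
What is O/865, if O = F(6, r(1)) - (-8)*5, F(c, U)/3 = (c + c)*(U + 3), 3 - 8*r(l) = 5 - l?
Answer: 287/1730 ≈ 0.16590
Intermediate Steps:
r(l) = -¼ + l/8 (r(l) = 3/8 - (5 - l)/8 = 3/8 + (-5/8 + l/8) = -¼ + l/8)
F(c, U) = 6*c*(3 + U) (F(c, U) = 3*((c + c)*(U + 3)) = 3*((2*c)*(3 + U)) = 3*(2*c*(3 + U)) = 6*c*(3 + U))
O = 287/2 (O = 6*6*(3 + (-¼ + (⅛)*1)) - (-8)*5 = 6*6*(3 + (-¼ + ⅛)) - 1*(-40) = 6*6*(3 - ⅛) + 40 = 6*6*(23/8) + 40 = 207/2 + 40 = 287/2 ≈ 143.50)
O/865 = (287/2)/865 = (287/2)*(1/865) = 287/1730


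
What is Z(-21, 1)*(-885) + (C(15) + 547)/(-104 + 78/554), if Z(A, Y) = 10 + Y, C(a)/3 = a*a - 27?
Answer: -280382272/28769 ≈ -9746.0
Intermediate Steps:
C(a) = -81 + 3*a² (C(a) = 3*(a*a - 27) = 3*(a² - 27) = 3*(-27 + a²) = -81 + 3*a²)
Z(-21, 1)*(-885) + (C(15) + 547)/(-104 + 78/554) = (10 + 1)*(-885) + ((-81 + 3*15²) + 547)/(-104 + 78/554) = 11*(-885) + ((-81 + 3*225) + 547)/(-104 + 78*(1/554)) = -9735 + ((-81 + 675) + 547)/(-104 + 39/277) = -9735 + (594 + 547)/(-28769/277) = -9735 + 1141*(-277/28769) = -9735 - 316057/28769 = -280382272/28769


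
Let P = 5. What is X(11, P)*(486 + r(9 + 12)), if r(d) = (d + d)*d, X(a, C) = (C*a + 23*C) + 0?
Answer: 232560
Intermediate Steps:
X(a, C) = 23*C + C*a (X(a, C) = (23*C + C*a) + 0 = 23*C + C*a)
r(d) = 2*d² (r(d) = (2*d)*d = 2*d²)
X(11, P)*(486 + r(9 + 12)) = (5*(23 + 11))*(486 + 2*(9 + 12)²) = (5*34)*(486 + 2*21²) = 170*(486 + 2*441) = 170*(486 + 882) = 170*1368 = 232560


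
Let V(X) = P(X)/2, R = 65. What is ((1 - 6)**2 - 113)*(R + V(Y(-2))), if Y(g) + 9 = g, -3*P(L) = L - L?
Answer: -5720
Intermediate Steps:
P(L) = 0 (P(L) = -(L - L)/3 = -1/3*0 = 0)
Y(g) = -9 + g
V(X) = 0 (V(X) = 0/2 = 0*(1/2) = 0)
((1 - 6)**2 - 113)*(R + V(Y(-2))) = ((1 - 6)**2 - 113)*(65 + 0) = ((-5)**2 - 113)*65 = (25 - 113)*65 = -88*65 = -5720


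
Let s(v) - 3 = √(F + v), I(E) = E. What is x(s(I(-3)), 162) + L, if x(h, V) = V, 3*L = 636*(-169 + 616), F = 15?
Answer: 94926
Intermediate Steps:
s(v) = 3 + √(15 + v)
L = 94764 (L = (636*(-169 + 616))/3 = (636*447)/3 = (⅓)*284292 = 94764)
x(s(I(-3)), 162) + L = 162 + 94764 = 94926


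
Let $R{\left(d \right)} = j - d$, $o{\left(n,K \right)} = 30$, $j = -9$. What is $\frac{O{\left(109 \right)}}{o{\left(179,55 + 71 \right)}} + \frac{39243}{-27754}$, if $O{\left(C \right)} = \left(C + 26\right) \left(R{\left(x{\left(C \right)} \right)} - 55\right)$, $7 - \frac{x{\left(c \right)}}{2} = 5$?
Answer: $- \frac{8531967}{27754} \approx -307.41$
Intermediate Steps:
$x{\left(c \right)} = 4$ ($x{\left(c \right)} = 14 - 10 = 4$)
$R{\left(d \right)} = -9 - d$
$O{\left(C \right)} = -1768 - 68 C$ ($O{\left(C \right)} = \left(C + 26\right) \left(\left(-9 - 4\right) - 55\right) = \left(26 + C\right) \left(\left(-9 - 4\right) - 55\right) = \left(26 + C\right) \left(-13 - 55\right) = \left(26 + C\right) \left(-68\right) = -1768 - 68 C$)
$\frac{O{\left(109 \right)}}{o{\left(179,55 + 71 \right)}} + \frac{39243}{-27754} = \frac{-1768 - 7412}{30} + \frac{39243}{-27754} = \left(-1768 - 7412\right) \frac{1}{30} + 39243 \left(- \frac{1}{27754}\right) = \left(-9180\right) \frac{1}{30} - \frac{39243}{27754} = -306 - \frac{39243}{27754} = - \frac{8531967}{27754}$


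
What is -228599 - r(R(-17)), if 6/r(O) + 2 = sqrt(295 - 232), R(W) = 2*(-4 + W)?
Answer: -13487353/59 - 18*sqrt(7)/59 ≈ -2.2860e+5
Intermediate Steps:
R(W) = -8 + 2*W
r(O) = 6/(-2 + 3*sqrt(7)) (r(O) = 6/(-2 + sqrt(295 - 232)) = 6/(-2 + sqrt(63)) = 6/(-2 + 3*sqrt(7)))
-228599 - r(R(-17)) = -228599 - (12/59 + 18*sqrt(7)/59) = -228599 + (-12/59 - 18*sqrt(7)/59) = -13487353/59 - 18*sqrt(7)/59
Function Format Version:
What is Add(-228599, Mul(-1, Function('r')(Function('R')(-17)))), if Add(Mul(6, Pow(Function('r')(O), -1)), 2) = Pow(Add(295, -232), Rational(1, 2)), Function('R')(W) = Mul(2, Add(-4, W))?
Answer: Add(Rational(-13487353, 59), Mul(Rational(-18, 59), Pow(7, Rational(1, 2)))) ≈ -2.2860e+5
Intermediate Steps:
Function('R')(W) = Add(-8, Mul(2, W))
Function('r')(O) = Mul(6, Pow(Add(-2, Mul(3, Pow(7, Rational(1, 2)))), -1)) (Function('r')(O) = Mul(6, Pow(Add(-2, Pow(Add(295, -232), Rational(1, 2))), -1)) = Mul(6, Pow(Add(-2, Pow(63, Rational(1, 2))), -1)) = Mul(6, Pow(Add(-2, Mul(3, Pow(7, Rational(1, 2)))), -1)))
Add(-228599, Mul(-1, Function('r')(Function('R')(-17)))) = Add(-228599, Mul(-1, Add(Rational(12, 59), Mul(Rational(18, 59), Pow(7, Rational(1, 2)))))) = Add(-228599, Add(Rational(-12, 59), Mul(Rational(-18, 59), Pow(7, Rational(1, 2))))) = Add(Rational(-13487353, 59), Mul(Rational(-18, 59), Pow(7, Rational(1, 2))))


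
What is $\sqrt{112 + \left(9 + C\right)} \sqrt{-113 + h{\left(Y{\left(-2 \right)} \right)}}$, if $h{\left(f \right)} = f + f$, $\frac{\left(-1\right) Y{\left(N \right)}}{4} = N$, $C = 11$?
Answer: $2 i \sqrt{3201} \approx 113.15 i$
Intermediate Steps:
$Y{\left(N \right)} = - 4 N$
$h{\left(f \right)} = 2 f$
$\sqrt{112 + \left(9 + C\right)} \sqrt{-113 + h{\left(Y{\left(-2 \right)} \right)}} = \sqrt{112 + \left(9 + 11\right)} \sqrt{-113 + 2 \left(\left(-4\right) \left(-2\right)\right)} = \sqrt{112 + 20} \sqrt{-113 + 2 \cdot 8} = \sqrt{132} \sqrt{-113 + 16} = 2 \sqrt{33} \sqrt{-97} = 2 \sqrt{33} i \sqrt{97} = 2 i \sqrt{3201}$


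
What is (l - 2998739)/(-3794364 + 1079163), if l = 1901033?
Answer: 365902/905067 ≈ 0.40428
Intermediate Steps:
(l - 2998739)/(-3794364 + 1079163) = (1901033 - 2998739)/(-3794364 + 1079163) = -1097706/(-2715201) = -1097706*(-1/2715201) = 365902/905067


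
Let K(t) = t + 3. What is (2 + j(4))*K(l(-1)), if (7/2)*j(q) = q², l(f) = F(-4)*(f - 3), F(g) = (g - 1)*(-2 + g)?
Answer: -5382/7 ≈ -768.86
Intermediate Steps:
F(g) = (-1 + g)*(-2 + g)
l(f) = -90 + 30*f (l(f) = (2 + (-4)² - 3*(-4))*(f - 3) = (2 + 16 + 12)*(-3 + f) = 30*(-3 + f) = -90 + 30*f)
K(t) = 3 + t
j(q) = 2*q²/7
(2 + j(4))*K(l(-1)) = (2 + (2/7)*4²)*(3 + (-90 + 30*(-1))) = (2 + (2/7)*16)*(3 + (-90 - 30)) = (2 + 32/7)*(3 - 120) = (46/7)*(-117) = -5382/7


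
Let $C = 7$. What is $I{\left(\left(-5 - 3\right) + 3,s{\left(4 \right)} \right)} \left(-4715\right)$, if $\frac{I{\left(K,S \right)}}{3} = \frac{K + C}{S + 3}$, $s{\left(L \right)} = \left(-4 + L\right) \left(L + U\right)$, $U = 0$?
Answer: $-9430$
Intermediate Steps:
$s{\left(L \right)} = L \left(-4 + L\right)$ ($s{\left(L \right)} = \left(-4 + L\right) \left(L + 0\right) = \left(-4 + L\right) L = L \left(-4 + L\right)$)
$I{\left(K,S \right)} = \frac{3 \left(7 + K\right)}{3 + S}$ ($I{\left(K,S \right)} = 3 \frac{K + 7}{S + 3} = 3 \frac{7 + K}{3 + S} = \frac{3 \left(7 + K\right)}{3 + S}$)
$I{\left(\left(-5 - 3\right) + 3,s{\left(4 \right)} \right)} \left(-4715\right) = \frac{3 \left(7 + \left(\left(-5 - 3\right) + 3\right)\right)}{3 + 4 \left(-4 + 4\right)} \left(-4715\right) = \frac{3 \left(7 + \left(-8 + 3\right)\right)}{3 + 4 \cdot 0} \left(-4715\right) = \frac{3 \left(7 - 5\right)}{3 + 0} \left(-4715\right) = 3 \cdot \frac{1}{3} \cdot 2 \left(-4715\right) = 2 \left(-4715\right) = -9430$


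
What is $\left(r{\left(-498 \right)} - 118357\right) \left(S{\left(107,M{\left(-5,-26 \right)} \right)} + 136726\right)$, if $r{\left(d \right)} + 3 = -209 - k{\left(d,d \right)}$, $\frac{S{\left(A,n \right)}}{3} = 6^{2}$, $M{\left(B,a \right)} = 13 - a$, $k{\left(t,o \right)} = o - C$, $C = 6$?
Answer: $-16155306210$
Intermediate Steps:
$k{\left(t,o \right)} = -6 + o$ ($k{\left(t,o \right)} = o - 6 = -6 + o$)
$S{\left(A,n \right)} = 108$ ($S{\left(A,n \right)} = 3 \cdot 6^{2} = 3 \cdot 36 = 108$)
$r{\left(d \right)} = -206 - d$ ($r{\left(d \right)} = -3 - \left(203 + d\right) = -206 - d$)
$\left(r{\left(-498 \right)} - 118357\right) \left(S{\left(107,M{\left(-5,-26 \right)} \right)} + 136726\right) = \left(\left(-206 - -498\right) - 118357\right) \left(108 + 136726\right) = \left(\left(-206 + 498\right) - 118357\right) 136834 = \left(292 - 118357\right) 136834 = \left(-118065\right) 136834 = -16155306210$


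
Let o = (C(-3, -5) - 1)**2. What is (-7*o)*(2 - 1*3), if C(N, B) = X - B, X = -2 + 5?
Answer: 343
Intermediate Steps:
X = 3
C(N, B) = 3 - B
o = 49 (o = ((3 - 1*(-5)) - 1)**2 = ((3 + 5) - 1)**2 = (8 - 1)**2 = 7**2 = 49)
(-7*o)*(2 - 1*3) = (-7*49)*(2 - 1*3) = -343*(2 - 3) = -343*(-1) = 343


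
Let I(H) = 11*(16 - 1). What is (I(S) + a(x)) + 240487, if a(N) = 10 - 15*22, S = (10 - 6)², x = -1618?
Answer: 240332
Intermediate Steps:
S = 16 (S = 4² = 16)
I(H) = 165 (I(H) = 11*15 = 165)
a(N) = -320 (a(N) = 10 - 330 = -320)
(I(S) + a(x)) + 240487 = (165 - 320) + 240487 = -155 + 240487 = 240332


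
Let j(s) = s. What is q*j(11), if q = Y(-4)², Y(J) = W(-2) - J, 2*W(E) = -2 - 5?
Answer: 11/4 ≈ 2.7500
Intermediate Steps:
W(E) = -7/2 (W(E) = (-2 - 5)/2 = (½)*(-7) = -7/2)
Y(J) = -7/2 - J
q = ¼ (q = (-7/2 - 1*(-4))² = (-7/2 + 4)² = (½)² = ¼ ≈ 0.25000)
q*j(11) = (¼)*11 = 11/4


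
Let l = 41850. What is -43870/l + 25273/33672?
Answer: -13983853/46972440 ≈ -0.29770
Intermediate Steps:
-43870/l + 25273/33672 = -43870/41850 + 25273/33672 = -43870*1/41850 + 25273*(1/33672) = -4387/4185 + 25273/33672 = -13983853/46972440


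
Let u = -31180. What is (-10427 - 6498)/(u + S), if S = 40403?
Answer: -16925/9223 ≈ -1.8351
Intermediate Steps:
(-10427 - 6498)/(u + S) = (-10427 - 6498)/(-31180 + 40403) = -16925/9223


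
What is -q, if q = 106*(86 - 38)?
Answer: -5088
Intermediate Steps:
q = 5088 (q = 106*48 = 5088)
-q = -1*5088 = -5088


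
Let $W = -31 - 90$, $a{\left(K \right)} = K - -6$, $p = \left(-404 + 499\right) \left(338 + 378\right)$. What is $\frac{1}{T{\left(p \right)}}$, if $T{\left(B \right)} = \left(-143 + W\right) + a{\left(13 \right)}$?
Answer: $- \frac{1}{245} \approx -0.0040816$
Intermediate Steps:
$p = 68020$ ($p = 95 \cdot 716 = 68020$)
$a{\left(K \right)} = 6 + K$ ($a{\left(K \right)} = K + 6 = 6 + K$)
$W = -121$ ($W = -31 - 90 = -121$)
$T{\left(B \right)} = -245$ ($T{\left(B \right)} = \left(-143 - 121\right) + \left(6 + 13\right) = -264 + 19 = -245$)
$\frac{1}{T{\left(p \right)}} = \frac{1}{-245} = - \frac{1}{245}$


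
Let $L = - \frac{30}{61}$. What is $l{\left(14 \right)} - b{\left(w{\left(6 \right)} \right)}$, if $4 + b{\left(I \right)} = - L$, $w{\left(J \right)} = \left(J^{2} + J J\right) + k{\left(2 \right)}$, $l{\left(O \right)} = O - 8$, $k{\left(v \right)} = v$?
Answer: $\frac{580}{61} \approx 9.5082$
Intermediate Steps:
$l{\left(O \right)} = -8 + O$
$L = - \frac{30}{61}$ ($L = \left(-30\right) \frac{1}{61} = - \frac{30}{61} \approx -0.4918$)
$w{\left(J \right)} = 2 + 2 J^{2}$ ($w{\left(J \right)} = \left(J^{2} + J J\right) + 2 = \left(J^{2} + J^{2}\right) + 2 = 2 J^{2} + 2 = 2 + 2 J^{2}$)
$b{\left(I \right)} = - \frac{214}{61}$ ($b{\left(I \right)} = -4 - - \frac{30}{61} = -4 + \frac{30}{61} = - \frac{214}{61}$)
$l{\left(14 \right)} - b{\left(w{\left(6 \right)} \right)} = \left(-8 + 14\right) - - \frac{214}{61} = 6 + \frac{214}{61} = \frac{580}{61}$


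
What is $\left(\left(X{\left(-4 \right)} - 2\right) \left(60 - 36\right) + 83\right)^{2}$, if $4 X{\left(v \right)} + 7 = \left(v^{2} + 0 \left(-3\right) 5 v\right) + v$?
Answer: $4225$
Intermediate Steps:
$X{\left(v \right)} = - \frac{7}{4} + \frac{v}{4} + \frac{v^{2}}{4}$ ($X{\left(v \right)} = - \frac{7}{4} + \frac{\left(v^{2} + 0 \left(-3\right) 5 v\right) + v}{4} = - \frac{7}{4} + \frac{\left(v^{2} + 0 \cdot 5 v\right) + v}{4} = - \frac{7}{4} + \frac{\left(v^{2} + 0 v\right) + v}{4} = - \frac{7}{4} + \frac{\left(v^{2} + 0\right) + v}{4} = - \frac{7}{4} + \frac{v^{2} + v}{4} = - \frac{7}{4} + \frac{v + v^{2}}{4} = - \frac{7}{4} + \left(\frac{v}{4} + \frac{v^{2}}{4}\right) = - \frac{7}{4} + \frac{v}{4} + \frac{v^{2}}{4}$)
$\left(\left(X{\left(-4 \right)} - 2\right) \left(60 - 36\right) + 83\right)^{2} = \left(\left(\left(- \frac{7}{4} + \frac{1}{4} \left(-4\right) + \frac{\left(-4\right)^{2}}{4}\right) - 2\right) \left(60 - 36\right) + 83\right)^{2} = \left(\left(\left(- \frac{7}{4} - 1 + \frac{1}{4} \cdot 16\right) - 2\right) 24 + 83\right)^{2} = \left(\left(\left(- \frac{7}{4} - 1 + 4\right) - 2\right) 24 + 83\right)^{2} = \left(\left(\frac{5}{4} - 2\right) 24 + 83\right)^{2} = \left(\left(- \frac{3}{4}\right) 24 + 83\right)^{2} = \left(-18 + 83\right)^{2} = 65^{2} = 4225$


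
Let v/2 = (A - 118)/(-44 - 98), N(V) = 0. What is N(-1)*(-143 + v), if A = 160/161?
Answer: 0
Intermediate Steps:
A = 160/161 (A = 160*(1/161) = 160/161 ≈ 0.99379)
v = 18838/11431 (v = 2*((160/161 - 118)/(-44 - 98)) = 2*(-18838/161/(-142)) = 2*(-18838/161*(-1/142)) = 2*(9419/11431) = 18838/11431 ≈ 1.6480)
N(-1)*(-143 + v) = 0*(-143 + 18838/11431) = 0*(-1615795/11431) = 0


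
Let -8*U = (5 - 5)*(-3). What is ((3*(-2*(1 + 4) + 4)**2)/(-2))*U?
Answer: 0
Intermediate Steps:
U = 0 (U = -(5 - 5)*(-3)/8 = -0*(-3) = -1/8*0 = 0)
((3*(-2*(1 + 4) + 4)**2)/(-2))*U = ((3*(-2*(1 + 4) + 4)**2)/(-2))*0 = ((3*(-2*5 + 4)**2)*(-1/2))*0 = ((3*(-10 + 4)**2)*(-1/2))*0 = ((3*(-6)**2)*(-1/2))*0 = ((3*36)*(-1/2))*0 = (108*(-1/2))*0 = -54*0 = 0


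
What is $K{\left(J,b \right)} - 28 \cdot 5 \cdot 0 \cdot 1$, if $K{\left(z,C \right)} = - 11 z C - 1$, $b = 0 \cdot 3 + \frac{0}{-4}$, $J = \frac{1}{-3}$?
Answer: $-1$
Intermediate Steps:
$J = - \frac{1}{3} \approx -0.33333$
$b = 0$ ($b = 0 + 0 \left(- \frac{1}{4}\right) = 0 + 0 = 0$)
$K{\left(z,C \right)} = -1 - 11 C z$ ($K{\left(z,C \right)} = - 11 C z - 1 = -1 - 11 C z$)
$K{\left(J,b \right)} - 28 \cdot 5 \cdot 0 \cdot 1 = \left(-1 - 0 \left(- \frac{1}{3}\right)\right) - 28 \cdot 5 \cdot 0 \cdot 1 = \left(-1 + 0\right) - 28 \cdot 0 \cdot 1 = -1 - 0 = -1 + 0 = -1$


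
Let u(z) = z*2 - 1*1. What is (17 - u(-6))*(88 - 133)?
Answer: -1350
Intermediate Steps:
u(z) = -1 + 2*z (u(z) = 2*z - 1 = -1 + 2*z)
(17 - u(-6))*(88 - 133) = (17 - (-1 + 2*(-6)))*(88 - 133) = (17 - (-1 - 12))*(-45) = (17 - 1*(-13))*(-45) = (17 + 13)*(-45) = 30*(-45) = -1350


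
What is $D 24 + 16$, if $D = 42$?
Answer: $1024$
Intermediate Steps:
$D 24 + 16 = 42 \cdot 24 + 16 = 1008 + 16 = 1024$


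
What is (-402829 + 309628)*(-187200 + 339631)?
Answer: -14206721631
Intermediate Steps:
(-402829 + 309628)*(-187200 + 339631) = -93201*152431 = -14206721631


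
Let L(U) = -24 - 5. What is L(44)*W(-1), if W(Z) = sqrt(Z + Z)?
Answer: -29*I*sqrt(2) ≈ -41.012*I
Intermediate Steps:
W(Z) = sqrt(2)*sqrt(Z) (W(Z) = sqrt(2*Z) = sqrt(2)*sqrt(Z))
L(U) = -29 (L(U) = -24 - 1*5 = -24 - 5 = -29)
L(44)*W(-1) = -29*sqrt(2)*sqrt(-1) = -29*sqrt(2)*I = -29*I*sqrt(2)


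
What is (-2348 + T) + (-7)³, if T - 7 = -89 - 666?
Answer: -3439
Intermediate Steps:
T = -748 (T = 7 + (-89 - 666) = 7 - 755 = -748)
(-2348 + T) + (-7)³ = (-2348 - 748) + (-7)³ = -3096 - 343 = -3439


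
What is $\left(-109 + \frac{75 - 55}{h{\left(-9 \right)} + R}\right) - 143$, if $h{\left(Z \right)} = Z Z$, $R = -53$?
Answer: $- \frac{1759}{7} \approx -251.29$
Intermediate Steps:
$h{\left(Z \right)} = Z^{2}$
$\left(-109 + \frac{75 - 55}{h{\left(-9 \right)} + R}\right) - 143 = \left(-109 + \frac{75 - 55}{\left(-9\right)^{2} - 53}\right) - 143 = \left(-109 + \frac{20}{81 - 53}\right) - 143 = \left(-109 + \frac{20}{28}\right) - 143 = \left(-109 + 20 \cdot \frac{1}{28}\right) - 143 = \left(-109 + \frac{5}{7}\right) - 143 = - \frac{758}{7} - 143 = - \frac{1759}{7}$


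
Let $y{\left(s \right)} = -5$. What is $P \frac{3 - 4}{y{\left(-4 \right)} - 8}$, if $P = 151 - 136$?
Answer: $\frac{15}{13} \approx 1.1538$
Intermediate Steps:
$P = 15$ ($P = 151 - 136 = 15$)
$P \frac{3 - 4}{y{\left(-4 \right)} - 8} = 15 \frac{3 - 4}{-5 - 8} = 15 \left(- \frac{1}{-13}\right) = 15 \left(\left(-1\right) \left(- \frac{1}{13}\right)\right) = 15 \cdot \frac{1}{13} = \frac{15}{13}$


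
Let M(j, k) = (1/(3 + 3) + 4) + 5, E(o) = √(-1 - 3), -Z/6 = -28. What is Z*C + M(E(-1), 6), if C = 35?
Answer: 35335/6 ≈ 5889.2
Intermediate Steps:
Z = 168 (Z = -6*(-28) = 168)
E(o) = 2*I (E(o) = √(-4) = 2*I)
M(j, k) = 55/6 (M(j, k) = (1/6 + 4) + 5 = (⅙ + 4) + 5 = 25/6 + 5 = 55/6)
Z*C + M(E(-1), 6) = 168*35 + 55/6 = 5880 + 55/6 = 35335/6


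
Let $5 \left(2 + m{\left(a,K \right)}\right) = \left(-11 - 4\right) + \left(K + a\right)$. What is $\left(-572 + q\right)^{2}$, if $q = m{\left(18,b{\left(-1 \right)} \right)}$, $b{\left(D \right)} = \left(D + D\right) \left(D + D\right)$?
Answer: $\frac{8196769}{25} \approx 3.2787 \cdot 10^{5}$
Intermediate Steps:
$b{\left(D \right)} = 4 D^{2}$ ($b{\left(D \right)} = 2 D 2 D = 4 D^{2}$)
$m{\left(a,K \right)} = -5 + \frac{K}{5} + \frac{a}{5}$ ($m{\left(a,K \right)} = -2 + \frac{\left(-11 - 4\right) + \left(K + a\right)}{5} = -2 + \frac{-15 + \left(K + a\right)}{5} = -2 + \frac{-15 + K + a}{5} = -2 + \left(-3 + \frac{K}{5} + \frac{a}{5}\right) = -5 + \frac{K}{5} + \frac{a}{5}$)
$q = - \frac{3}{5}$ ($q = -5 + \frac{4 \left(-1\right)^{2}}{5} + \frac{1}{5} \cdot 18 = -5 + \frac{4 \cdot 1}{5} + \frac{18}{5} = -5 + \frac{1}{5} \cdot 4 + \frac{18}{5} = -5 + \frac{4}{5} + \frac{18}{5} = - \frac{3}{5} \approx -0.6$)
$\left(-572 + q\right)^{2} = \left(-572 - \frac{3}{5}\right)^{2} = \left(- \frac{2863}{5}\right)^{2} = \frac{8196769}{25}$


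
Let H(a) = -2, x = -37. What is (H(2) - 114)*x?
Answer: 4292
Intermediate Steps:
(H(2) - 114)*x = (-2 - 114)*(-37) = -116*(-37) = 4292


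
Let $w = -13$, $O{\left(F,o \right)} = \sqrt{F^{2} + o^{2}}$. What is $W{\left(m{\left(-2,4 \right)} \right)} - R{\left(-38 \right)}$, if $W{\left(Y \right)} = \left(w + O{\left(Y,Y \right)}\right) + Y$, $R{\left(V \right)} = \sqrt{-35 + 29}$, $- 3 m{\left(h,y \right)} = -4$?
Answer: $- \frac{35}{3} + \frac{4 \sqrt{2}}{3} - i \sqrt{6} \approx -9.7811 - 2.4495 i$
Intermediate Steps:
$m{\left(h,y \right)} = \frac{4}{3}$ ($m{\left(h,y \right)} = \left(- \frac{1}{3}\right) \left(-4\right) = \frac{4}{3}$)
$R{\left(V \right)} = i \sqrt{6}$ ($R{\left(V \right)} = \sqrt{-6} = i \sqrt{6}$)
$W{\left(Y \right)} = -13 + Y + \sqrt{2} \sqrt{Y^{2}}$ ($W{\left(Y \right)} = \left(-13 + \sqrt{Y^{2} + Y^{2}}\right) + Y = \left(-13 + \sqrt{2 Y^{2}}\right) + Y = \left(-13 + \sqrt{2} \sqrt{Y^{2}}\right) + Y = -13 + Y + \sqrt{2} \sqrt{Y^{2}}$)
$W{\left(m{\left(-2,4 \right)} \right)} - R{\left(-38 \right)} = \left(-13 + \frac{4}{3} + \sqrt{2} \sqrt{\left(\frac{4}{3}\right)^{2}}\right) - i \sqrt{6} = \left(-13 + \frac{4}{3} + \sqrt{2} \sqrt{\frac{16}{9}}\right) - i \sqrt{6} = \left(-13 + \frac{4}{3} + \sqrt{2} \cdot \frac{4}{3}\right) - i \sqrt{6} = \left(-13 + \frac{4}{3} + \frac{4 \sqrt{2}}{3}\right) - i \sqrt{6} = \left(- \frac{35}{3} + \frac{4 \sqrt{2}}{3}\right) - i \sqrt{6} = - \frac{35}{3} + \frac{4 \sqrt{2}}{3} - i \sqrt{6}$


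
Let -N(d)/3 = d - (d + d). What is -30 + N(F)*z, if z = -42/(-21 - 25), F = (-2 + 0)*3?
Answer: -1068/23 ≈ -46.435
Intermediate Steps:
F = -6 (F = -2*3 = -6)
N(d) = 3*d (N(d) = -3*(d - (d + d)) = -3*(d - 2*d) = -(-3)*d = 3*d)
z = 21/23 (z = -42/(-46) = -42*(-1/46) = 21/23 ≈ 0.91304)
-30 + N(F)*z = -30 + (3*(-6))*(21/23) = -30 - 18*21/23 = -30 - 378/23 = -1068/23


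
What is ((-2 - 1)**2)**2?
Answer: 81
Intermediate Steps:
((-2 - 1)**2)**2 = ((-3)**2)**2 = 9**2 = 81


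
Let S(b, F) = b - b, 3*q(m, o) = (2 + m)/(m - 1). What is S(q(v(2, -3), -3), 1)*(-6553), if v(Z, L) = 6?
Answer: 0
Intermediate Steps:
q(m, o) = (2 + m)/(3*(-1 + m)) (q(m, o) = ((2 + m)/(m - 1))/3 = ((2 + m)/(-1 + m))/3 = (2 + m)/(3*(-1 + m)))
S(b, F) = 0
S(q(v(2, -3), -3), 1)*(-6553) = 0*(-6553) = 0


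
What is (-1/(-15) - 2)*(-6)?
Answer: 58/5 ≈ 11.600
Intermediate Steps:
(-1/(-15) - 2)*(-6) = (-1*(-1/15) - 2)*(-6) = (1/15 - 2)*(-6) = -29/15*(-6) = 58/5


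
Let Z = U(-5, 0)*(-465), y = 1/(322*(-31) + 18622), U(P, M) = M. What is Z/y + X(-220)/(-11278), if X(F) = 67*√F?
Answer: -67*I*√55/5639 ≈ -0.088116*I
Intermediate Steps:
y = 1/8640 (y = 1/(-9982 + 18622) = 1/8640 ≈ 0.00011574)
Z = 0 (Z = 0*(-465) = 0)
Z/y + X(-220)/(-11278) = 0/(1/8640) + (67*√(-220))/(-11278) = 0*8640 + (67*(2*I*√55))*(-1/11278) = 0 + (134*I*√55)*(-1/11278) = 0 - 67*I*√55/5639 = -67*I*√55/5639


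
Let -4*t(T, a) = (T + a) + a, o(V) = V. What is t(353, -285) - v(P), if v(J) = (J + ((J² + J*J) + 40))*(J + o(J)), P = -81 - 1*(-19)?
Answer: 3802553/4 ≈ 9.5064e+5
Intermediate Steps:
t(T, a) = -a/2 - T/4 (t(T, a) = -((T + a) + a)/4 = -(T + 2*a)/4 = -a/2 - T/4)
P = -62 (P = -81 + 19 = -62)
v(J) = 2*J*(40 + J + 2*J²) (v(J) = (J + ((J² + J*J) + 40))*(J + J) = (J + ((J² + J²) + 40))*(2*J) = (J + (2*J² + 40))*(2*J) = (J + (40 + 2*J²))*(2*J) = (40 + J + 2*J²)*(2*J) = 2*J*(40 + J + 2*J²))
t(353, -285) - v(P) = (-½*(-285) - ¼*353) - 2*(-62)*(40 - 62 + 2*(-62)²) = (285/2 - 353/4) - 2*(-62)*(40 - 62 + 2*3844) = 217/4 - 2*(-62)*(40 - 62 + 7688) = 217/4 - 2*(-62)*7666 = 217/4 - 1*(-950584) = 217/4 + 950584 = 3802553/4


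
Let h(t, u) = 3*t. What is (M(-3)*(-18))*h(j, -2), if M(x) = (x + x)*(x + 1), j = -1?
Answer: 648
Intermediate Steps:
M(x) = 2*x*(1 + x) (M(x) = (2*x)*(1 + x) = 2*x*(1 + x))
(M(-3)*(-18))*h(j, -2) = ((2*(-3)*(1 - 3))*(-18))*(3*(-1)) = ((2*(-3)*(-2))*(-18))*(-3) = (12*(-18))*(-3) = -216*(-3) = 648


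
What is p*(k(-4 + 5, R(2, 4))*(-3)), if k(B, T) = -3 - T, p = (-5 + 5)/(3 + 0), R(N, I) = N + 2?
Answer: 0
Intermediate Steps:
R(N, I) = 2 + N
p = 0 (p = 0/3 = 0*(⅓) = 0)
p*(k(-4 + 5, R(2, 4))*(-3)) = 0*((-3 - (2 + 2))*(-3)) = 0*((-3 - 1*4)*(-3)) = 0*((-3 - 4)*(-3)) = 0*(-7*(-3)) = 0*21 = 0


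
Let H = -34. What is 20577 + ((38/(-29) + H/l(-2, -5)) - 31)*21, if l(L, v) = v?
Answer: 2905986/145 ≈ 20041.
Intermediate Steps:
20577 + ((38/(-29) + H/l(-2, -5)) - 31)*21 = 20577 + ((38/(-29) - 34/(-5)) - 31)*21 = 20577 + ((38*(-1/29) - 34*(-⅕)) - 31)*21 = 20577 + ((-38/29 + 34/5) - 31)*21 = 20577 + (796/145 - 31)*21 = 20577 - 3699/145*21 = 20577 - 77679/145 = 2905986/145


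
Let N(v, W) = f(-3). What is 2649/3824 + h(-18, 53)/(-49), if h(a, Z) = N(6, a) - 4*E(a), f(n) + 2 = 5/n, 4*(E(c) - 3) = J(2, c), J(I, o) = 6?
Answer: 637963/562128 ≈ 1.1349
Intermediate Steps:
E(c) = 9/2 (E(c) = 3 + (¼)*6 = 3 + 3/2 = 9/2)
f(n) = -2 + 5/n
N(v, W) = -11/3 (N(v, W) = -2 + 5/(-3) = -2 + 5*(-⅓) = -2 - 5/3 = -11/3)
h(a, Z) = -65/3 (h(a, Z) = -11/3 - 4*9/2 = -11/3 - 18 = -65/3)
2649/3824 + h(-18, 53)/(-49) = 2649/3824 - 65/3/(-49) = 2649*(1/3824) - 65/3*(-1/49) = 2649/3824 + 65/147 = 637963/562128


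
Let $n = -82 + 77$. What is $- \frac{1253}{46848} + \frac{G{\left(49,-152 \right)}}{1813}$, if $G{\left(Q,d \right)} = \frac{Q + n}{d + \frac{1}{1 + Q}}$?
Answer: $- \frac{1929514479}{71713809664} \approx -0.026906$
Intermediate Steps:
$n = -5$
$G{\left(Q,d \right)} = \frac{-5 + Q}{d + \frac{1}{1 + Q}}$ ($G{\left(Q,d \right)} = \frac{Q - 5}{d + \frac{1}{1 + Q}} = \frac{-5 + Q}{d + \frac{1}{1 + Q}}$)
$- \frac{1253}{46848} + \frac{G{\left(49,-152 \right)}}{1813} = - \frac{1253}{46848} + \frac{\frac{1}{1 - 152 + 49 \left(-152\right)} \left(-5 + 49^{2} - 196\right)}{1813} = \left(-1253\right) \frac{1}{46848} + \frac{-5 + 2401 - 196}{1 - 152 - 7448} \cdot \frac{1}{1813} = - \frac{1253}{46848} + \frac{1}{-7599} \cdot 2200 \cdot \frac{1}{1813} = - \frac{1253}{46848} + \left(- \frac{1}{7599}\right) 2200 \cdot \frac{1}{1813} = - \frac{1253}{46848} - \frac{2200}{13776987} = - \frac{1929514479}{71713809664}$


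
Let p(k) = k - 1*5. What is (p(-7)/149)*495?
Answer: -5940/149 ≈ -39.866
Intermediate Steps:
p(k) = -5 + k (p(k) = k - 5 = -5 + k)
(p(-7)/149)*495 = ((-5 - 7)/149)*495 = -12*1/149*495 = -12/149*495 = -5940/149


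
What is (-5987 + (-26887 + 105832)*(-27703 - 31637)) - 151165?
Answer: -4684753452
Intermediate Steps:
(-5987 + (-26887 + 105832)*(-27703 - 31637)) - 151165 = (-5987 + 78945*(-59340)) - 151165 = (-5987 - 4684596300) - 151165 = -4684602287 - 151165 = -4684753452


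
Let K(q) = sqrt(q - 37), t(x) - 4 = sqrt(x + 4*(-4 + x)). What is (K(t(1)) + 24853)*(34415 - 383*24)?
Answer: 626867219 + 25223*sqrt(-33 + I*sqrt(11)) ≈ 6.2687e+8 + 1.4508e+5*I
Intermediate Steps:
t(x) = 4 + sqrt(-16 + 5*x) (t(x) = 4 + sqrt(x + 4*(-4 + x)) = 4 + sqrt(x + (-16 + 4*x)) = 4 + sqrt(-16 + 5*x))
K(q) = sqrt(-37 + q)
(K(t(1)) + 24853)*(34415 - 383*24) = (sqrt(-37 + (4 + sqrt(-16 + 5*1))) + 24853)*(34415 - 383*24) = (sqrt(-37 + (4 + sqrt(-16 + 5))) + 24853)*(34415 - 9192) = (sqrt(-37 + (4 + sqrt(-11))) + 24853)*25223 = (sqrt(-37 + (4 + I*sqrt(11))) + 24853)*25223 = (sqrt(-33 + I*sqrt(11)) + 24853)*25223 = (24853 + sqrt(-33 + I*sqrt(11)))*25223 = 626867219 + 25223*sqrt(-33 + I*sqrt(11))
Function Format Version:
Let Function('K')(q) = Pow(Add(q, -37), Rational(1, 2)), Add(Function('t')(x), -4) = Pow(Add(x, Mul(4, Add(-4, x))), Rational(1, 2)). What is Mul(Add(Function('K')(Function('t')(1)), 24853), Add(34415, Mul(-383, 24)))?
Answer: Add(626867219, Mul(25223, Pow(Add(-33, Mul(I, Pow(11, Rational(1, 2)))), Rational(1, 2)))) ≈ Add(6.2687e+8, Mul(1.4508e+5, I))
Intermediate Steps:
Function('t')(x) = Add(4, Pow(Add(-16, Mul(5, x)), Rational(1, 2))) (Function('t')(x) = Add(4, Pow(Add(x, Mul(4, Add(-4, x))), Rational(1, 2))) = Add(4, Pow(Add(x, Add(-16, Mul(4, x))), Rational(1, 2))) = Add(4, Pow(Add(-16, Mul(5, x)), Rational(1, 2))))
Function('K')(q) = Pow(Add(-37, q), Rational(1, 2))
Mul(Add(Function('K')(Function('t')(1)), 24853), Add(34415, Mul(-383, 24))) = Mul(Add(Pow(Add(-37, Add(4, Pow(Add(-16, Mul(5, 1)), Rational(1, 2)))), Rational(1, 2)), 24853), Add(34415, Mul(-383, 24))) = Mul(Add(Pow(Add(-37, Add(4, Pow(Add(-16, 5), Rational(1, 2)))), Rational(1, 2)), 24853), Add(34415, -9192)) = Mul(Add(Pow(Add(-37, Add(4, Pow(-11, Rational(1, 2)))), Rational(1, 2)), 24853), 25223) = Mul(Add(Pow(Add(-37, Add(4, Mul(I, Pow(11, Rational(1, 2))))), Rational(1, 2)), 24853), 25223) = Mul(Add(Pow(Add(-33, Mul(I, Pow(11, Rational(1, 2)))), Rational(1, 2)), 24853), 25223) = Mul(Add(24853, Pow(Add(-33, Mul(I, Pow(11, Rational(1, 2)))), Rational(1, 2))), 25223) = Add(626867219, Mul(25223, Pow(Add(-33, Mul(I, Pow(11, Rational(1, 2)))), Rational(1, 2))))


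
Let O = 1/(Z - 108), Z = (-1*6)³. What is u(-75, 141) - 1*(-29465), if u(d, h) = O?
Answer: 9546659/324 ≈ 29465.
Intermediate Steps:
Z = -216 (Z = (-6)³ = -216)
O = -1/324 (O = 1/(-216 - 108) = 1/(-324) = -1/324 ≈ -0.0030864)
u(d, h) = -1/324
u(-75, 141) - 1*(-29465) = -1/324 - 1*(-29465) = -1/324 + 29465 = 9546659/324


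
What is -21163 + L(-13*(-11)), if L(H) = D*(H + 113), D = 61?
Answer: -5547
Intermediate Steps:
L(H) = 6893 + 61*H (L(H) = 61*(H + 113) = 61*(113 + H) = 6893 + 61*H)
-21163 + L(-13*(-11)) = -21163 + (6893 + 61*(-13*(-11))) = -21163 + (6893 + 61*143) = -21163 + (6893 + 8723) = -21163 + 15616 = -5547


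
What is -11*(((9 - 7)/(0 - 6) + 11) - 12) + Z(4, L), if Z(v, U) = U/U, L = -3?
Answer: 47/3 ≈ 15.667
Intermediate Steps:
Z(v, U) = 1
-11*(((9 - 7)/(0 - 6) + 11) - 12) + Z(4, L) = -11*(((9 - 7)/(0 - 6) + 11) - 12) + 1 = -11*((2/(-6) + 11) - 12) + 1 = -11*((2*(-⅙) + 11) - 12) + 1 = -11*((-⅓ + 11) - 12) + 1 = -11*(32/3 - 12) + 1 = -11*(-4/3) + 1 = 44/3 + 1 = 47/3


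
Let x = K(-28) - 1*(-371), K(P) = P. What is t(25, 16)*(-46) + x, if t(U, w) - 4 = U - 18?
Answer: -163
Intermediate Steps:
t(U, w) = -14 + U (t(U, w) = 4 + (U - 18) = 4 + (-18 + U) = -14 + U)
x = 343 (x = -28 - 1*(-371) = -28 + 371 = 343)
t(25, 16)*(-46) + x = (-14 + 25)*(-46) + 343 = 11*(-46) + 343 = -506 + 343 = -163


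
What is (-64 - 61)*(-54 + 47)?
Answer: 875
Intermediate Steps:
(-64 - 61)*(-54 + 47) = -125*(-7) = 875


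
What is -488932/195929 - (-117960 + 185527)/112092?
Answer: -68043700487/21962073468 ≈ -3.0982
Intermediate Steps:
-488932/195929 - (-117960 + 185527)/112092 = -488932*1/195929 - 1*67567*(1/112092) = -488932/195929 - 67567*1/112092 = -488932/195929 - 67567/112092 = -68043700487/21962073468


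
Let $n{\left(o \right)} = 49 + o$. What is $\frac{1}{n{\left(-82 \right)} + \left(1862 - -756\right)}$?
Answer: $\frac{1}{2585} \approx 0.00038685$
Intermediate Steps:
$\frac{1}{n{\left(-82 \right)} + \left(1862 - -756\right)} = \frac{1}{\left(49 - 82\right) + \left(1862 - -756\right)} = \frac{1}{-33 + \left(1862 + 756\right)} = \frac{1}{-33 + 2618} = \frac{1}{2585}$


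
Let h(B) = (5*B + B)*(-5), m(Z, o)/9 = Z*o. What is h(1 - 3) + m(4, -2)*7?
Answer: -444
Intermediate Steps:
m(Z, o) = 9*Z*o (m(Z, o) = 9*(Z*o) = 9*Z*o)
h(B) = -30*B (h(B) = (6*B)*(-5) = -30*B)
h(1 - 3) + m(4, -2)*7 = -30*(1 - 3) + (9*4*(-2))*7 = -30*(-2) - 72*7 = 60 - 504 = -444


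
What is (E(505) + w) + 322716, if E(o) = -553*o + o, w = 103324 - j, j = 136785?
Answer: 10495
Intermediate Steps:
w = -33461 (w = 103324 - 1*136785 = 103324 - 136785 = -33461)
E(o) = -552*o
(E(505) + w) + 322716 = (-552*505 - 33461) + 322716 = (-278760 - 33461) + 322716 = -312221 + 322716 = 10495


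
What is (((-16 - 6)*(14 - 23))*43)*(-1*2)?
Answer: -17028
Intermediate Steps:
(((-16 - 6)*(14 - 23))*43)*(-1*2) = (-22*(-9)*43)*(-2) = (198*43)*(-2) = 8514*(-2) = -17028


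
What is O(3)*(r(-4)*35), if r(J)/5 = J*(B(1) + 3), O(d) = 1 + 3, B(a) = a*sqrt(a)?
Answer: -11200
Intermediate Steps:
B(a) = a**(3/2)
O(d) = 4
r(J) = 20*J (r(J) = 5*(J*(1**(3/2) + 3)) = 5*(J*(1 + 3)) = 5*(J*4) = 5*(4*J) = 20*J)
O(3)*(r(-4)*35) = 4*((20*(-4))*35) = 4*(-80*35) = 4*(-2800) = -11200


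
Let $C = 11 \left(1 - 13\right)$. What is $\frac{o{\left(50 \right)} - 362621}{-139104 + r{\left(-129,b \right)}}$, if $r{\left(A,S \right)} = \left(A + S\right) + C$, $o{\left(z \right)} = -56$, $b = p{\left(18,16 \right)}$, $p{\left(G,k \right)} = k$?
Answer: $\frac{51811}{19907} \approx 2.6027$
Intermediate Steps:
$C = -132$ ($C = 11 \left(-12\right) = -132$)
$b = 16$
$r{\left(A,S \right)} = -132 + A + S$ ($r{\left(A,S \right)} = \left(A + S\right) - 132 = -132 + A + S$)
$\frac{o{\left(50 \right)} - 362621}{-139104 + r{\left(-129,b \right)}} = \frac{-56 - 362621}{-139104 - 245} = - \frac{362677}{-139104 - 245} = - \frac{362677}{-139349} = \left(-362677\right) \left(- \frac{1}{139349}\right) = \frac{51811}{19907}$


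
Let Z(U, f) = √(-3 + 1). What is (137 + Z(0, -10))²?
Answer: (137 + I*√2)² ≈ 18767.0 + 387.5*I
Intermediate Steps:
Z(U, f) = I*√2 (Z(U, f) = √(-2) = I*√2)
(137 + Z(0, -10))² = (137 + I*√2)²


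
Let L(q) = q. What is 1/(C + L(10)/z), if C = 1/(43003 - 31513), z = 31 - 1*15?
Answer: 45960/28729 ≈ 1.5998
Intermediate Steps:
z = 16 (z = 31 - 15 = 16)
C = 1/11490 ≈ 8.7032e-5
1/(C + L(10)/z) = 1/(1/11490 + 10/16) = 1/(1/11490 + 10*(1/16)) = 1/(1/11490 + 5/8) = 1/(28729/45960) = 45960/28729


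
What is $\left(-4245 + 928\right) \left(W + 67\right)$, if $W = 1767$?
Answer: $-6083378$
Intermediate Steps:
$\left(-4245 + 928\right) \left(W + 67\right) = \left(-4245 + 928\right) \left(1767 + 67\right) = \left(-3317\right) 1834 = -6083378$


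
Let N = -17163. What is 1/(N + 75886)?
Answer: 1/58723 ≈ 1.7029e-5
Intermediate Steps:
1/(N + 75886) = 1/(-17163 + 75886) = 1/58723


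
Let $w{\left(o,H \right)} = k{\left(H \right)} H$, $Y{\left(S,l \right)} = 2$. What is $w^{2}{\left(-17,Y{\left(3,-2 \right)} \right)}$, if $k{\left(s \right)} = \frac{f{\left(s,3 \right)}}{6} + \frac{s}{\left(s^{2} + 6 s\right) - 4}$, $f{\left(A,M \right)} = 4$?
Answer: $\frac{25}{9} \approx 2.7778$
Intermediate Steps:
$k{\left(s \right)} = \frac{2}{3} + \frac{s}{-4 + s^{2} + 6 s}$ ($k{\left(s \right)} = \frac{4}{6} + \frac{s}{\left(s^{2} + 6 s\right) - 4} = 4 \cdot \frac{1}{6} + \frac{s}{-4 + s^{2} + 6 s} = \frac{2}{3} + \frac{s}{-4 + s^{2} + 6 s}$)
$w{\left(o,H \right)} = \frac{H \left(-8 + 2 H^{2} + 15 H\right)}{3 \left(-4 + H^{2} + 6 H\right)}$ ($w{\left(o,H \right)} = \frac{-8 + 2 H^{2} + 15 H}{3 \left(-4 + H^{2} + 6 H\right)} H = \frac{H \left(-8 + 2 H^{2} + 15 H\right)}{3 \left(-4 + H^{2} + 6 H\right)}$)
$w^{2}{\left(-17,Y{\left(3,-2 \right)} \right)} = \left(\frac{1}{3} \cdot 2 \frac{1}{-4 + 2^{2} + 6 \cdot 2} \left(-8 + 2 \cdot 2^{2} + 15 \cdot 2\right)\right)^{2} = \left(\frac{1}{3} \cdot 2 \frac{1}{-4 + 4 + 12} \left(-8 + 2 \cdot 4 + 30\right)\right)^{2} = \left(\frac{1}{3} \cdot 2 \cdot \frac{1}{12} \left(-8 + 8 + 30\right)\right)^{2} = \left(\frac{1}{3} \cdot 2 \cdot \frac{1}{12} \cdot 30\right)^{2} = \left(\frac{5}{3}\right)^{2} = \frac{25}{9}$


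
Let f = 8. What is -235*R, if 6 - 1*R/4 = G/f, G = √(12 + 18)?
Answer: -5640 + 235*√30/2 ≈ -4996.4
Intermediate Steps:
G = √30 ≈ 5.4772
R = 24 - √30/2 (R = 24 - 4*√30/8 = 24 - √30/2 ≈ 21.261)
-235*R = -235*(24 - √30/2) = -5640 + 235*√30/2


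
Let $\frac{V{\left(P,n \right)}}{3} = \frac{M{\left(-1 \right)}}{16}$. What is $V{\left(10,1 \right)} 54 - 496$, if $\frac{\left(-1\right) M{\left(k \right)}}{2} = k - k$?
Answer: $-496$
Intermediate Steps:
$M{\left(k \right)} = 0$ ($M{\left(k \right)} = - 2 \left(k - k\right) = \left(-2\right) 0 = 0$)
$V{\left(P,n \right)} = 0$ ($V{\left(P,n \right)} = 3 \cdot \frac{0}{16} = 3 \cdot 0 \cdot \frac{1}{16} = 3 \cdot 0 = 0$)
$V{\left(10,1 \right)} 54 - 496 = 0 \cdot 54 - 496 = 0 - 496 = -496$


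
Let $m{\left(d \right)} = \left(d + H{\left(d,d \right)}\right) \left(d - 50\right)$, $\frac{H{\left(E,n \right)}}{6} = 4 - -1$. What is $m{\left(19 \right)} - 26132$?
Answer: $-27651$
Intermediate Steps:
$H{\left(E,n \right)} = 30$ ($H{\left(E,n \right)} = 6 \left(4 - -1\right) = 6 \left(4 + 1\right) = 6 \cdot 5 = 30$)
$m{\left(d \right)} = \left(-50 + d\right) \left(30 + d\right)$ ($m{\left(d \right)} = \left(d + 30\right) \left(d - 50\right) = \left(30 + d\right) \left(-50 + d\right) = \left(-50 + d\right) \left(30 + d\right)$)
$m{\left(19 \right)} - 26132 = \left(-1500 + 19^{2} - 380\right) - 26132 = \left(-1500 + 361 - 380\right) - 26132 = -1519 - 26132 = -27651$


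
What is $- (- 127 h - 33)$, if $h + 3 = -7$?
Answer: $-1237$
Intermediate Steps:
$h = -10$ ($h = -3 - 7 = -10$)
$- (- 127 h - 33) = - (\left(-127\right) \left(-10\right) - 33) = - (1270 - 33) = \left(-1\right) 1237 = -1237$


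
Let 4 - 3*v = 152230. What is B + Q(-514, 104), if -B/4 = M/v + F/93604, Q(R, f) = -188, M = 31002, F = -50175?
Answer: -36297642473/197902257 ≈ -183.41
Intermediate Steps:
v = -50742 (v = 4/3 - ⅓*152230 = 4/3 - 152230/3 = -50742)
B = 907981843/197902257 (B = -4*(31002/(-50742) - 50175/93604) = -4*(31002*(-1/50742) - 50175*1/93604) = -4*(-5167/8457 - 50175/93604) = -4*(-907981843/791609028) = 907981843/197902257 ≈ 4.5880)
B + Q(-514, 104) = 907981843/197902257 - 188 = -36297642473/197902257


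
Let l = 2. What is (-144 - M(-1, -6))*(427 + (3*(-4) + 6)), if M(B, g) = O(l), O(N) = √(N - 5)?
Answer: -60624 - 421*I*√3 ≈ -60624.0 - 729.19*I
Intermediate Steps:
O(N) = √(-5 + N)
M(B, g) = I*√3 (M(B, g) = √(-5 + 2) = √(-3) = I*√3)
(-144 - M(-1, -6))*(427 + (3*(-4) + 6)) = (-144 - I*√3)*(427 + (3*(-4) + 6)) = (-144 - I*√3)*(427 + (-12 + 6)) = (-144 - I*√3)*(427 - 6) = (-144 - I*√3)*421 = -60624 - 421*I*√3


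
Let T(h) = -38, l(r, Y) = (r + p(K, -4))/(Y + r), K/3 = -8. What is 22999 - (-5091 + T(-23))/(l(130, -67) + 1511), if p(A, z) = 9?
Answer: 2192863795/95332 ≈ 23002.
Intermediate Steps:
K = -24 (K = 3*(-8) = -24)
l(r, Y) = (9 + r)/(Y + r) (l(r, Y) = (r + 9)/(Y + r) = (9 + r)/(Y + r))
22999 - (-5091 + T(-23))/(l(130, -67) + 1511) = 22999 - (-5091 - 38)/((9 + 130)/(-67 + 130) + 1511) = 22999 - (-5129)/(139/63 + 1511) = 22999 - (-5129)/95332/63 = 22999 - (-5129)*63/95332 = 22999 - 1*(-323127/95332) = 22999 + 323127/95332 = 2192863795/95332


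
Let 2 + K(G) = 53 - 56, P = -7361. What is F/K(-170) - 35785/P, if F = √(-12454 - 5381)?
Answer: 2105/433 - I*√17835/5 ≈ 4.8614 - 26.71*I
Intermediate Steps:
F = I*√17835 (F = √(-17835) = I*√17835 ≈ 133.55*I)
K(G) = -5 (K(G) = -2 + (53 - 56) = -2 - 3 = -5)
F/K(-170) - 35785/P = (I*√17835)/(-5) - 35785/(-7361) = (I*√17835)*(-⅕) - 35785*(-1/7361) = -I*√17835/5 + 2105/433 = 2105/433 - I*√17835/5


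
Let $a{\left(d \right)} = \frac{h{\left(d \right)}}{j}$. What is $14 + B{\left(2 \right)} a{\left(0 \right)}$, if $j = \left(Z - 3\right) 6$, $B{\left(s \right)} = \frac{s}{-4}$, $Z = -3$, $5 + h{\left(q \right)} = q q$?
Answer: $\frac{1003}{72} \approx 13.931$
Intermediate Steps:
$h{\left(q \right)} = -5 + q^{2}$ ($h{\left(q \right)} = -5 + q q = -5 + q^{2}$)
$B{\left(s \right)} = - \frac{s}{4}$ ($B{\left(s \right)} = s \left(- \frac{1}{4}\right) = - \frac{s}{4}$)
$j = -36$ ($j = \left(-3 - 3\right) 6 = \left(-6\right) 6 = -36$)
$a{\left(d \right)} = \frac{5}{36} - \frac{d^{2}}{36}$ ($a{\left(d \right)} = \frac{-5 + d^{2}}{-36} = \left(-5 + d^{2}\right) \left(- \frac{1}{36}\right) = \frac{5}{36} - \frac{d^{2}}{36}$)
$14 + B{\left(2 \right)} a{\left(0 \right)} = 14 + \left(- \frac{1}{4}\right) 2 \left(\frac{5}{36} - \frac{0^{2}}{36}\right) = 14 - \frac{\frac{5}{36} - 0}{2} = 14 - \frac{\frac{5}{36} + 0}{2} = 14 - \frac{5}{72} = \frac{1003}{72}$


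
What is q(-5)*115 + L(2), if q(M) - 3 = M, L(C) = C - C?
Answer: -230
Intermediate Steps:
L(C) = 0
q(M) = 3 + M
q(-5)*115 + L(2) = (3 - 5)*115 + 0 = -2*115 + 0 = -230 + 0 = -230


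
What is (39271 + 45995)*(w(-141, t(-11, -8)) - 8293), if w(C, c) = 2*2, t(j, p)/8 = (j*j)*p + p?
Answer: -706769874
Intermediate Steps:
t(j, p) = 8*p + 8*p*j**2 (t(j, p) = 8*((j*j)*p + p) = 8*(j**2*p + p) = 8*(p*j**2 + p) = 8*(p + p*j**2) = 8*p + 8*p*j**2)
w(C, c) = 4
(39271 + 45995)*(w(-141, t(-11, -8)) - 8293) = (39271 + 45995)*(4 - 8293) = 85266*(-8289) = -706769874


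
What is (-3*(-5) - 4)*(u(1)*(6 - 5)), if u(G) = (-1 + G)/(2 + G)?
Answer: 0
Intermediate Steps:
u(G) = (-1 + G)/(2 + G)
(-3*(-5) - 4)*(u(1)*(6 - 5)) = (-3*(-5) - 4)*(((-1 + 1)/(2 + 1))*(6 - 5)) = (15 - 4)*((0/3)*1) = 11*(((⅓)*0)*1) = 11*(0*1) = 11*0 = 0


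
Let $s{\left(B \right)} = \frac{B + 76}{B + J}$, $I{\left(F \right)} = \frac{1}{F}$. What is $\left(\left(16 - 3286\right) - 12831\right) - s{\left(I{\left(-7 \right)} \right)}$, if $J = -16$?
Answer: $- \frac{1818882}{113} \approx -16096.0$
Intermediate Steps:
$s{\left(B \right)} = \frac{76 + B}{-16 + B}$ ($s{\left(B \right)} = \frac{B + 76}{B - 16} = \frac{76 + B}{-16 + B}$)
$\left(\left(16 - 3286\right) - 12831\right) - s{\left(I{\left(-7 \right)} \right)} = \left(\left(16 - 3286\right) - 12831\right) - \frac{76 + \frac{1}{-7}}{-16 + \frac{1}{-7}} = \left(\left(16 - 3286\right) - 12831\right) - \frac{76 - \frac{1}{7}}{-16 - \frac{1}{7}} = \left(-3270 - 12831\right) - \frac{1}{- \frac{113}{7}} \cdot \frac{531}{7} = -16101 - \left(- \frac{7}{113}\right) \frac{531}{7} = -16101 - - \frac{531}{113} = -16101 + \frac{531}{113} = - \frac{1818882}{113}$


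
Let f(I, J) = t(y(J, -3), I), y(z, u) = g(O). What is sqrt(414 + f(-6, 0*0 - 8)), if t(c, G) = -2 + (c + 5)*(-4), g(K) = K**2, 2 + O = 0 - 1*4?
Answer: 2*sqrt(62) ≈ 15.748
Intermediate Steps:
O = -6 (O = -2 + (0 - 1*4) = -2 + (0 - 4) = -2 - 4 = -6)
y(z, u) = 36 (y(z, u) = (-6)**2 = 36)
t(c, G) = -22 - 4*c (t(c, G) = -2 + (5 + c)*(-4) = -2 + (-20 - 4*c) = -22 - 4*c)
f(I, J) = -166 (f(I, J) = -22 - 4*36 = -22 - 144 = -166)
sqrt(414 + f(-6, 0*0 - 8)) = sqrt(414 - 166) = sqrt(248) = 2*sqrt(62)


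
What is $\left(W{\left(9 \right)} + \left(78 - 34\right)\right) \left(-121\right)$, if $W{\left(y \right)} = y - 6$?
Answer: $-5687$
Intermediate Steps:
$W{\left(y \right)} = -6 + y$
$\left(W{\left(9 \right)} + \left(78 - 34\right)\right) \left(-121\right) = \left(\left(-6 + 9\right) + \left(78 - 34\right)\right) \left(-121\right) = \left(3 + \left(78 - 34\right)\right) \left(-121\right) = \left(3 + 44\right) \left(-121\right) = 47 \left(-121\right) = -5687$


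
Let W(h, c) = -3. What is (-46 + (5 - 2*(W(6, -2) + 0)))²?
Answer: 1225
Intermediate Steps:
(-46 + (5 - 2*(W(6, -2) + 0)))² = (-46 + (5 - 2*(-3 + 0)))² = (-46 + (5 - 2*(-3)))² = (-46 + (5 - 1*(-6)))² = (-46 + (5 + 6))² = (-46 + 11)² = (-35)² = 1225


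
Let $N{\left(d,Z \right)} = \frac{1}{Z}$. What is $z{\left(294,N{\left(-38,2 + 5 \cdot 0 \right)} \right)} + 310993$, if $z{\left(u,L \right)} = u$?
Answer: $311287$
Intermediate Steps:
$z{\left(294,N{\left(-38,2 + 5 \cdot 0 \right)} \right)} + 310993 = 294 + 310993 = 311287$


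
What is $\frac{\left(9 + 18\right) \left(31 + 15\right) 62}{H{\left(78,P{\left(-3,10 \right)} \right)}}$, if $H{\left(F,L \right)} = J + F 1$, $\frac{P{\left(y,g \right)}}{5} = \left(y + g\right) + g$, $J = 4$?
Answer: $\frac{38502}{41} \approx 939.07$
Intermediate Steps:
$P{\left(y,g \right)} = 5 y + 10 g$ ($P{\left(y,g \right)} = 5 \left(\left(y + g\right) + g\right) = 5 \left(\left(g + y\right) + g\right) = 5 \left(y + 2 g\right) = 5 y + 10 g$)
$H{\left(F,L \right)} = 4 + F$ ($H{\left(F,L \right)} = 4 + F 1 = 4 + F$)
$\frac{\left(9 + 18\right) \left(31 + 15\right) 62}{H{\left(78,P{\left(-3,10 \right)} \right)}} = \frac{\left(9 + 18\right) \left(31 + 15\right) 62}{4 + 78} = \frac{27 \cdot 46 \cdot 62}{82} = 1242 \cdot 62 \cdot \frac{1}{82} = 77004 \cdot \frac{1}{82} = \frac{38502}{41}$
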